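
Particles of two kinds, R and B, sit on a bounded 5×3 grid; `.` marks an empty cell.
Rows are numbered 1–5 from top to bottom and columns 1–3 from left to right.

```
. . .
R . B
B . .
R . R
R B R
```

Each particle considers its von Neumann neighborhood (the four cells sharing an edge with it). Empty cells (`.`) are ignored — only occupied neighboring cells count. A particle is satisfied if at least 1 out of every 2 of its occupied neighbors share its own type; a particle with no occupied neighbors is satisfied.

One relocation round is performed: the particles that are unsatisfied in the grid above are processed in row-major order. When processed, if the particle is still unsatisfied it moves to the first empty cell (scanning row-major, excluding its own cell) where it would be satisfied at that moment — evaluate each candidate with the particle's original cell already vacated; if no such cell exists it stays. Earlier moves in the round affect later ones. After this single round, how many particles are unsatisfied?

Initially unsatisfied (in order): (2,1), (3,1), (5,2).
  (2,1) → (1,1).
  (3,1) → (1,3).
  (5,2) → (1,2).
Resulting grid:
R B B
. . B
. . .
R . R
R . R
Unsatisfied now: (1,1).

1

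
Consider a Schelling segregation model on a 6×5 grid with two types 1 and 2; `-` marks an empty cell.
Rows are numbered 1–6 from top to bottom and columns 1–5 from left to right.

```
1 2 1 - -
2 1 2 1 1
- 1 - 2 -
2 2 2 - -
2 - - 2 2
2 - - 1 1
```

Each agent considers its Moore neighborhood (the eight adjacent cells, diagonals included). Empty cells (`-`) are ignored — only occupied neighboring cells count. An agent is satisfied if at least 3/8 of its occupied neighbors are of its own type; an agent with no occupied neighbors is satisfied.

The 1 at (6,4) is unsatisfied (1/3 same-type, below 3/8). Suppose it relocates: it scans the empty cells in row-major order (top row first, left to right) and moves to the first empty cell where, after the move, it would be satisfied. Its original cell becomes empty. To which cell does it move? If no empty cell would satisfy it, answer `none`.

(1,4)

Vacating (6,4). Empty cells in order:
  (1,4): 3/4 same-type → satisfied — stop here.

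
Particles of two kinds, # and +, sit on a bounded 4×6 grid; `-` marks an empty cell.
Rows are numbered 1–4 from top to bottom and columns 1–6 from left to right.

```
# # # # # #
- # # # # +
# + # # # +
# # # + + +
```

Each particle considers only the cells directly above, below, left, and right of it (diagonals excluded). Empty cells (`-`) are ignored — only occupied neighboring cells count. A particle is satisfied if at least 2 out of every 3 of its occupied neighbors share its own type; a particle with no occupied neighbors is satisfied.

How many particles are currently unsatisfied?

6

Row 1: (1,1)# 1/1 satisfied · (1,2)# 3/3 satisfied · (1,3)# 3/3 satisfied · (1,4)# 3/3 satisfied · (1,5)# 3/3 satisfied · (1,6)# 1/2 not
Row 2: (2,2)# 2/3 satisfied · (2,3)# 4/4 satisfied · (2,4)# 4/4 satisfied · (2,5)# 3/4 satisfied · (2,6)+ 1/3 not
Row 3: (3,1)# 1/2 not · (3,2)+ 0/4 not · (3,3)# 3/4 satisfied · (3,4)# 3/4 satisfied · (3,5)# 2/4 not · (3,6)+ 2/3 satisfied
Row 4: (4,1)# 2/2 satisfied · (4,2)# 2/3 satisfied · (4,3)# 2/3 satisfied · (4,4)+ 1/3 not · (4,5)+ 2/3 satisfied · (4,6)+ 2/2 satisfied
Unsatisfied: (1,6), (2,6), (3,1), (3,2), (3,5), (4,4) — 6 in total.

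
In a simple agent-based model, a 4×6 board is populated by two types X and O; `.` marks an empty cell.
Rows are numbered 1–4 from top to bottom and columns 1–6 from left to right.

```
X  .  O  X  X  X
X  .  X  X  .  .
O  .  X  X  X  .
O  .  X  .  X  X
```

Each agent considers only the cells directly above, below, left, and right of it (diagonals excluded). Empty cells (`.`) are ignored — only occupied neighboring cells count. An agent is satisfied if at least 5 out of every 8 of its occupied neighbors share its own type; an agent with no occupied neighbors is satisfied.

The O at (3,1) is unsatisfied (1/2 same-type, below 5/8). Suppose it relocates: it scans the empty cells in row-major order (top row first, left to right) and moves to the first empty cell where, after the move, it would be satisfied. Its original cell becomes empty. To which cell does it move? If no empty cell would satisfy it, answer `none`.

none

Vacating (3,1). Empty cells in order:
  (1,2): 1/2 same-type → still unsatisfied.
  (2,2): 0/2 same-type → still unsatisfied.
  (2,5): 0/3 same-type → still unsatisfied.
  (2,6): 0/1 same-type → still unsatisfied.
  (3,2): 0/1 same-type → still unsatisfied.
  (3,6): 0/2 same-type → still unsatisfied.
  (4,2): 1/2 same-type → still unsatisfied.
  (4,4): 0/3 same-type → still unsatisfied.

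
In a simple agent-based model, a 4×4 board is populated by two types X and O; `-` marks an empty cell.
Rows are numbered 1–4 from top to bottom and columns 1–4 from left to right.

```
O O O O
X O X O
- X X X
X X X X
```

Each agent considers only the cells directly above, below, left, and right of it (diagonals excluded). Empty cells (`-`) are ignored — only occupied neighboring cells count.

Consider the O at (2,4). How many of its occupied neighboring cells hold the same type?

1

Occupied neighbors of (2,4): (1,4)=O, (3,4)=X, (2,3)=X.
Same type (O): 1 of 3.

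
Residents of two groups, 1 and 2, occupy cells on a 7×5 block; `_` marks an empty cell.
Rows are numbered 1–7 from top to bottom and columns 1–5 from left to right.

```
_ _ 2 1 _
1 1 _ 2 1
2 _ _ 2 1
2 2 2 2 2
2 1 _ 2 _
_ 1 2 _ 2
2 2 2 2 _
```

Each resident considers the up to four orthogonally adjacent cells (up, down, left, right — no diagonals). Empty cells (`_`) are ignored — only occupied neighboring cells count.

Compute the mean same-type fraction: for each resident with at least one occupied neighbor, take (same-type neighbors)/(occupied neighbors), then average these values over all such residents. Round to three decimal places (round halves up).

(1,3)2 0/1
(1,4)1 0/2
(2,1)1 1/2
(2,2)1 1/1
(2,4)2 1/3
(2,5)1 1/2
(3,1)2 1/2
(3,4)2 2/3
(3,5)1 1/3
(4,1)2 3/3
(4,2)2 2/3
(4,3)2 2/2
(4,4)2 4/4
(4,5)2 1/2
(5,1)2 1/2
(5,2)1 1/3
(5,4)2 1/1
(6,2)1 1/3
(6,3)2 1/2
(6,5)2 — no occupied neighbors
(7,1)2 1/1
(7,2)2 2/3
(7,3)2 3/3
(7,4)2 1/1
Sum over 23 residents: 0/1 + 0/2 + 1/2 + 1/1 + 1/3 + 1/2 + 1/2 + 2/3 + 1/3 + 3/3 + 2/3 + 2/2 + 4/4 + 1/2 + 1/2 + 1/3 + 1/1 + 1/3 + 1/2 + 1/1 + 2/3 + 3/3 + 1/1 = 43/3; mean = 43/3 ÷ 23 = 43/69 = 0.623188… → 0.623.

0.623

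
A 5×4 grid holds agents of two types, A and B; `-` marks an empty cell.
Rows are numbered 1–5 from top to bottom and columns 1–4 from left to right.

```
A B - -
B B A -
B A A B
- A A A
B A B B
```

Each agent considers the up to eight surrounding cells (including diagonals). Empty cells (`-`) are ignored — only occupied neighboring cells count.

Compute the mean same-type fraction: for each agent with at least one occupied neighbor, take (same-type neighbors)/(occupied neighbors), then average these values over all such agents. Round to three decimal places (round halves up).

(1,1)A 0/3
(1,2)B 2/4
(2,1)B 3/5
(2,2)B 3/7
(2,3)A 2/5
(3,1)B 2/4
(3,2)A 4/7
(3,3)A 5/7
(3,4)B 0/4
(4,2)A 4/7
(4,3)A 5/8
(4,4)A 2/5
(5,1)B 0/2
(5,2)A 2/4
(5,3)B 1/5
(5,4)B 1/3
Sum over 16 agents: 0/3 + 2/4 + 3/5 + 3/7 + 2/5 + 2/4 + 4/7 + 5/7 + 0/4 + 4/7 + 5/8 + 2/5 + 0/2 + 2/4 + 1/5 + 1/3 = 5329/840; mean = 5329/840 ÷ 16 = 5329/13440 = 0.396502… → 0.397.

0.397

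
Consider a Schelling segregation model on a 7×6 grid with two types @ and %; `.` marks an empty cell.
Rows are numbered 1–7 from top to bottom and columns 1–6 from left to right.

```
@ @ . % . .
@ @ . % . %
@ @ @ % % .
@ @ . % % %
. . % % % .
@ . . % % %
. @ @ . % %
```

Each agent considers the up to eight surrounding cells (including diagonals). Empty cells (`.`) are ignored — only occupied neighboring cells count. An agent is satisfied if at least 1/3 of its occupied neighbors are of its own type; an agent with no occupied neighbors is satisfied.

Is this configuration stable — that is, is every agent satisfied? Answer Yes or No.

Yes

(1,1)@ 3/3 ok
(1,2)@ 3/3 ok
(1,4)% 1/1 ok
(2,1)@ 5/5 ok
(2,2)@ 6/6 ok
(2,4)% 3/4 ok
(2,6)% 1/1 ok
(3,1)@ 5/5 ok
(3,2)@ 6/6 ok
(3,3)@ 3/6 ok
(3,4)% 4/5 ok
(3,5)% 6/6 ok
(4,1)@ 3/3 ok
(4,2)@ 4/5 ok
(4,4)% 6/7 ok
(4,5)% 6/6 ok
(4,6)% 3/3 ok
(5,3)% 3/4 ok
(5,4)% 6/6 ok
(5,5)% 7/7 ok
(6,1)@ 1/1 ok
(6,4)% 5/6 ok
(6,5)% 6/6 ok
(6,6)% 4/4 ok
(7,2)@ 2/2 ok
(7,3)@ 1/2 ok
(7,5)% 4/4 ok
(7,6)% 3/3 ok
All meet the threshold, so the configuration is stable.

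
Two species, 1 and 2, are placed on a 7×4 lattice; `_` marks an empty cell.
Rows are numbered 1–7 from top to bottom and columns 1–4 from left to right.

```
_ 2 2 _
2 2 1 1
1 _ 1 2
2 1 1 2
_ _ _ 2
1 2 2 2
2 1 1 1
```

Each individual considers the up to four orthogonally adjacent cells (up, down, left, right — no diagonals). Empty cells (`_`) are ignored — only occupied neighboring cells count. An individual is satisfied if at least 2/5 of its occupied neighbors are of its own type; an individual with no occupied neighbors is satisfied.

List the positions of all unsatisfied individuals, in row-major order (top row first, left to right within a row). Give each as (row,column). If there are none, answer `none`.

(1,2)2 2/2 ok
(1,3)2 1/2 ok
(2,1)2 1/2 ok
(2,2)2 2/3 ok
(2,3)1 2/4 ok
(2,4)1 1/2 ok
(3,1)1 0/2 unhappy
(3,3)1 2/3 ok
(3,4)2 1/3 unhappy
(4,1)2 0/2 unhappy
(4,2)1 1/2 ok
(4,3)1 2/3 ok
(4,4)2 2/3 ok
(5,4)2 2/2 ok
(6,1)1 0/2 unhappy
(6,2)2 1/3 unhappy
(6,3)2 2/3 ok
(6,4)2 2/3 ok
(7,1)2 0/2 unhappy
(7,2)1 1/3 unhappy
(7,3)1 2/3 ok
(7,4)1 1/2 ok

(3,1), (3,4), (4,1), (6,1), (6,2), (7,1), (7,2)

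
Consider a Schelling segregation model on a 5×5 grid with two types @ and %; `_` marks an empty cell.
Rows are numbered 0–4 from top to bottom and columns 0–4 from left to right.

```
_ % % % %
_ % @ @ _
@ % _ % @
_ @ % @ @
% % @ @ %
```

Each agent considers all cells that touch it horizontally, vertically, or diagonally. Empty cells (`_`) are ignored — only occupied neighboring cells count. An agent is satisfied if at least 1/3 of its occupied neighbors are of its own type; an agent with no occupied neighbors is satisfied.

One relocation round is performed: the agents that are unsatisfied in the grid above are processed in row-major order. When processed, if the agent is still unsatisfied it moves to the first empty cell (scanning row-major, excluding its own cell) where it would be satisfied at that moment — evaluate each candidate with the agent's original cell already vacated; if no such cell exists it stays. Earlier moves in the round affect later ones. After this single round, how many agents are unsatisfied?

1

Initially unsatisfied (in order): (1,2), (2,3), (4,4).
  (1,2) → (1,4).
  (2,3) → (0,0).
  (4,4) → (1,0).
Resulting grid:
% % % % %
% % _ @ @
@ % _ _ @
_ @ % @ @
% % @ @ _
Unsatisfied now: (2,0).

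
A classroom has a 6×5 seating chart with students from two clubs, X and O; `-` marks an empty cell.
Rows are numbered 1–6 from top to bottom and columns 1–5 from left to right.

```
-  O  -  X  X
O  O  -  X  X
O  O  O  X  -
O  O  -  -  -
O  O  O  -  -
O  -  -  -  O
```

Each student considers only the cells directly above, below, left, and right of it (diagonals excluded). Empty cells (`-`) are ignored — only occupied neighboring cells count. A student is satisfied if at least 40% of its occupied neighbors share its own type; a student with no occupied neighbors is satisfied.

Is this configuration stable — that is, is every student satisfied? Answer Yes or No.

(1,2)O 1/1 satisfied
(1,4)X 2/2 satisfied
(1,5)X 2/2 satisfied
(2,1)O 2/2 satisfied
(2,2)O 3/3 satisfied
(2,4)X 3/3 satisfied
(2,5)X 2/2 satisfied
(3,1)O 3/3 satisfied
(3,2)O 4/4 satisfied
(3,3)O 1/2 satisfied
(3,4)X 1/2 satisfied
(4,1)O 3/3 satisfied
(4,2)O 3/3 satisfied
(5,1)O 3/3 satisfied
(5,2)O 3/3 satisfied
(5,3)O 1/1 satisfied
(6,1)O 1/1 satisfied
(6,5)O 0/0 satisfied
All meet the threshold, so the configuration is stable.

Yes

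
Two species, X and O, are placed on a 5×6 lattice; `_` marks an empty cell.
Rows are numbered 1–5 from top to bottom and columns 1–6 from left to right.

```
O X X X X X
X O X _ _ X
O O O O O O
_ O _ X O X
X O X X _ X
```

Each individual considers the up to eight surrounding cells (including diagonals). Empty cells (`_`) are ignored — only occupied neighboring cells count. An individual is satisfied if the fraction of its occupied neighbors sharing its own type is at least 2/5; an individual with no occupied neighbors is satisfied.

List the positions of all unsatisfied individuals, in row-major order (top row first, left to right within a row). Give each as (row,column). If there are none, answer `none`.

Row 1: (1,1)O 1/3 ✗ · (1,2)X 3/5 ✓ · (1,3)X 3/4 ✓ · (1,4)X 3/3 ✓ · (1,5)X 3/3 ✓ · (1,6)X 2/2 ✓
Row 2: (2,1)X 1/5 ✗ · (2,2)O 4/8 ✓ · (2,3)X 3/7 ✓ · (2,6)X 2/4 ✓
Row 3: (3,1)O 3/4 ✓ · (3,2)O 4/6 ✓ · (3,3)O 4/6 ✓ · (3,4)O 3/5 ✓ · (3,5)O 3/6 ✓ · (3,6)O 2/4 ✓
Row 4: (4,2)O 4/6 ✓ · (4,4)X 2/6 ✗ · (4,5)O 3/7 ✓ · (4,6)X 1/4 ✗
Row 5: (5,1)X 0/2 ✗ · (5,2)O 1/3 ✗ · (5,3)X 2/4 ✓ · (5,4)X 2/3 ✓ · (5,6)X 1/2 ✓

(1,1), (2,1), (4,4), (4,6), (5,1), (5,2)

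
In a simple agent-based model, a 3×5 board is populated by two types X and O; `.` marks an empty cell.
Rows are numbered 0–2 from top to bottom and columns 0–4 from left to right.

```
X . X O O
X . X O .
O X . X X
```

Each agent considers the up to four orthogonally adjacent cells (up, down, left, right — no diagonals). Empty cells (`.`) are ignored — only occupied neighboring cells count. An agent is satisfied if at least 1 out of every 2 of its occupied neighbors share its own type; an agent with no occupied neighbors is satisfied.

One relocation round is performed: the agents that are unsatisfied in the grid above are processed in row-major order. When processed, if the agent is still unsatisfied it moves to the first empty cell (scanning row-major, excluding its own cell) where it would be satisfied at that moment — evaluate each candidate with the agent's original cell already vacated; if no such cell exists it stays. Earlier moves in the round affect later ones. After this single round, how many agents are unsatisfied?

Initially unsatisfied (in order): (1,3), (2,0), (2,1).
  (1,3) → (1,4).
  (2,0) → (1,3).
  (2,1): now satisfied by earlier moves; stays.
Resulting grid:
X . X O O
X . X O O
. X . X X
All satisfied now.

0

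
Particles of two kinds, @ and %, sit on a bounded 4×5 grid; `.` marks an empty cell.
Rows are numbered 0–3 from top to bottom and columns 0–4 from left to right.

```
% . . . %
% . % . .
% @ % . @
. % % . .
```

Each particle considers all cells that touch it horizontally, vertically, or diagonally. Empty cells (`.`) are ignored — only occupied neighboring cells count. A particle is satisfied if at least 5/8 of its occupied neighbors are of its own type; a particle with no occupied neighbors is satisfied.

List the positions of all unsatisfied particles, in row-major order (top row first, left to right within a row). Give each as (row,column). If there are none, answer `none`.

(1,2), (2,1)

Row 0: (0,0)% 1/1 ok · (0,4)% 0/0 ok
Row 1: (1,0)% 2/3 ok · (1,2)% 1/2 unhappy
Row 2: (2,0)% 2/3 ok · (2,1)@ 0/6 unhappy · (2,2)% 3/4 ok · (2,4)@ 0/0 ok
Row 3: (3,1)% 3/4 ok · (3,2)% 2/3 ok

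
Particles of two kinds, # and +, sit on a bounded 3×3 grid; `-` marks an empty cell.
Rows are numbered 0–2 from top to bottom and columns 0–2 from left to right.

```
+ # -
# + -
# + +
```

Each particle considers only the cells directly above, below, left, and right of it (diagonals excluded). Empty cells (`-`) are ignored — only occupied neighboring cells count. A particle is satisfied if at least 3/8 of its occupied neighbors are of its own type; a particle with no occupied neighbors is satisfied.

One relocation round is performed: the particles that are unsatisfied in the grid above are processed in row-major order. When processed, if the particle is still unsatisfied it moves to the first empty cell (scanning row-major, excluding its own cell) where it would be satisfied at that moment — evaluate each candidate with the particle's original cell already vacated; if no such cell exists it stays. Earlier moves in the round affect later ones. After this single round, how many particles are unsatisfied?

0

Initially unsatisfied (in order): (0,0), (0,1), (1,0), (1,1).
  (0,0) → (1,2).
  (0,1) → (0,0).
  (1,0): now satisfied by earlier moves; stays.
  (1,1): now satisfied by earlier moves; stays.
Resulting grid:
# - -
# + +
# + +
All satisfied now.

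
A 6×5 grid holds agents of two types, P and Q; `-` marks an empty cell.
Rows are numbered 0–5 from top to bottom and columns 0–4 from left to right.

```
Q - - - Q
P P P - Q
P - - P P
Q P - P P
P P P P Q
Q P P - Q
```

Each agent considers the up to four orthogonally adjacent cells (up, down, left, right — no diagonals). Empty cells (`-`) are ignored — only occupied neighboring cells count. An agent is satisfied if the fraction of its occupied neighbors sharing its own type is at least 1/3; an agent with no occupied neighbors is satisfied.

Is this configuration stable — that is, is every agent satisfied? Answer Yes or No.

Row 0: (0,0)Q 0/1 not · (0,4)Q 1/1 satisfied
Row 1: (1,0)P 2/3 satisfied · (1,1)P 2/2 satisfied · (1,2)P 1/1 satisfied · (1,4)Q 1/2 satisfied
Row 2: (2,0)P 1/2 satisfied · (2,3)P 2/2 satisfied · (2,4)P 2/3 satisfied
Row 3: (3,0)Q 0/3 not · (3,1)P 1/2 satisfied · (3,3)P 3/3 satisfied · (3,4)P 2/3 satisfied
Row 4: (4,0)P 1/3 satisfied · (4,1)P 4/4 satisfied · (4,2)P 3/3 satisfied · (4,3)P 2/3 satisfied · (4,4)Q 1/3 satisfied
Row 5: (5,0)Q 0/2 not · (5,1)P 2/3 satisfied · (5,2)P 2/2 satisfied · (5,4)Q 1/1 satisfied
For instance (0,0) has only 0/1 same-type neighbors, below 1/3.

No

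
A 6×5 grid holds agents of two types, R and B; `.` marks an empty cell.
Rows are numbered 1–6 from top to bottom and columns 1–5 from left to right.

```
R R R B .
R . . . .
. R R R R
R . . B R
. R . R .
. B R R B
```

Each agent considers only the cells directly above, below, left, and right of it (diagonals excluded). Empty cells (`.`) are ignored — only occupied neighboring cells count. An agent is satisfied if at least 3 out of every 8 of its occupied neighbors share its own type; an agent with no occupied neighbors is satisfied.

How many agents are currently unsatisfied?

(1,1)R 2/2 satisfied
(1,2)R 2/2 satisfied
(1,3)R 1/2 satisfied
(1,4)B 0/1 not
(2,1)R 1/1 satisfied
(3,2)R 1/1 satisfied
(3,3)R 2/2 satisfied
(3,4)R 2/3 satisfied
(3,5)R 2/2 satisfied
(4,1)R 0/0 satisfied
(4,4)B 0/3 not
(4,5)R 1/2 satisfied
(5,2)R 0/1 not
(5,4)R 1/2 satisfied
(6,2)B 0/2 not
(6,3)R 1/2 satisfied
(6,4)R 2/3 satisfied
(6,5)B 0/1 not
Unsatisfied: (1,4), (4,4), (5,2), (6,2), (6,5) — 5 in total.

5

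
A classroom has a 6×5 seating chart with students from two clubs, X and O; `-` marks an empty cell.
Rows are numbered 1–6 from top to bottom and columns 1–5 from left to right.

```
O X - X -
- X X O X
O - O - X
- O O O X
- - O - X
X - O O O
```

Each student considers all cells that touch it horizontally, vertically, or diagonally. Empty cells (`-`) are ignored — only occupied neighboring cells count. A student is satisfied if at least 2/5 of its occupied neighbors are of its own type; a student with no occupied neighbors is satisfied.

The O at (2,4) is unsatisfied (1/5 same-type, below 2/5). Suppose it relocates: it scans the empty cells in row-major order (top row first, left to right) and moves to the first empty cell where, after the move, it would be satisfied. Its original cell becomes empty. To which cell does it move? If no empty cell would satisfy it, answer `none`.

Vacating (2,4). Empty cells in order:
  (1,3): 0/4 same-type → still unsatisfied.
  (1,5): 0/2 same-type → still unsatisfied.
  (2,1): 2/4 same-type → satisfied — stop here.

(2,1)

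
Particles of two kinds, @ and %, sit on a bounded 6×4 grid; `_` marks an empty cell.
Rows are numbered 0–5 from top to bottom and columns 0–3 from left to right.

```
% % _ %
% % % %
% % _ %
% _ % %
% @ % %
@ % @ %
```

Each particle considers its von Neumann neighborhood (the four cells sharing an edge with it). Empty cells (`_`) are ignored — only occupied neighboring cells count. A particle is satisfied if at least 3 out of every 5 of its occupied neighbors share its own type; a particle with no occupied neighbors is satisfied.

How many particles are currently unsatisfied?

(0,0)% 2/2 ✓
(0,1)% 2/2 ✓
(0,3)% 1/1 ✓
(1,0)% 3/3 ✓
(1,1)% 4/4 ✓
(1,2)% 2/2 ✓
(1,3)% 3/3 ✓
(2,0)% 3/3 ✓
(2,1)% 2/2 ✓
(2,3)% 2/2 ✓
(3,0)% 2/2 ✓
(3,2)% 2/2 ✓
(3,3)% 3/3 ✓
(4,0)% 1/3 ✗
(4,1)@ 0/3 ✗
(4,2)% 2/4 ✗
(4,3)% 3/3 ✓
(5,0)@ 0/2 ✗
(5,1)% 0/3 ✗
(5,2)@ 0/3 ✗
(5,3)% 1/2 ✗
Unsatisfied: (4,0), (4,1), (4,2), (5,0), (5,1), (5,2), (5,3) — 7 in total.

7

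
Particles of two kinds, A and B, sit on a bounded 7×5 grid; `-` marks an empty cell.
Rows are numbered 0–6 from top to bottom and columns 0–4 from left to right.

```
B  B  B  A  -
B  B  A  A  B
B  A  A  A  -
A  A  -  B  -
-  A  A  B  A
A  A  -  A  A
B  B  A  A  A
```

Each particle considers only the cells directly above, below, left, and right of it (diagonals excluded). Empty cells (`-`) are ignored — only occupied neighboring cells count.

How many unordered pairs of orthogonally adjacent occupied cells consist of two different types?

Scan each occupied cell's neighbors to the right and below so each pair is counted once.
Row 0: B(0,0)–B(0,1)= B(0,0)–B(1,0)= B(0,1)–B(0,2)= B(0,1)–B(1,1)= B(0,2)–A(0,3)≠ B(0,2)–A(1,2)≠ A(0,3)–A(1,3)=  → 2/7 unlike.
Row 1: B(1,0)–B(1,1)= B(1,0)–B(2,0)= B(1,1)–A(1,2)≠ B(1,1)–A(2,1)≠ A(1,2)–A(1,3)= A(1,2)–A(2,2)= A(1,3)–B(1,4)≠ A(1,3)–A(2,3)=  → 3/8 unlike.
Row 2: B(2,0)–A(2,1)≠ B(2,0)–A(3,0)≠ A(2,1)–A(2,2)= A(2,1)–A(3,1)= A(2,2)–A(2,3)= A(2,3)–B(3,3)≠  → 3/6 unlike.
Row 3: A(3,0)–A(3,1)= A(3,1)–A(4,1)= B(3,3)–B(4,3)=  → 0/3 unlike.
Row 4: A(4,1)–A(4,2)= A(4,1)–A(5,1)= A(4,2)–B(4,3)≠ B(4,3)–A(4,4)≠ B(4,3)–A(5,3)≠ A(4,4)–A(5,4)=  → 3/6 unlike.
Row 5: A(5,0)–A(5,1)= A(5,0)–B(6,0)≠ A(5,1)–B(6,1)≠ A(5,3)–A(5,4)= A(5,3)–A(6,3)= A(5,4)–A(6,4)=  → 2/6 unlike.
Row 6: B(6,0)–B(6,1)= B(6,1)–A(6,2)≠ A(6,2)–A(6,3)= A(6,3)–A(6,4)=  → 1/4 unlike.
Total adjacent occupied pairs: 40; unlike-type pairs: 14.

14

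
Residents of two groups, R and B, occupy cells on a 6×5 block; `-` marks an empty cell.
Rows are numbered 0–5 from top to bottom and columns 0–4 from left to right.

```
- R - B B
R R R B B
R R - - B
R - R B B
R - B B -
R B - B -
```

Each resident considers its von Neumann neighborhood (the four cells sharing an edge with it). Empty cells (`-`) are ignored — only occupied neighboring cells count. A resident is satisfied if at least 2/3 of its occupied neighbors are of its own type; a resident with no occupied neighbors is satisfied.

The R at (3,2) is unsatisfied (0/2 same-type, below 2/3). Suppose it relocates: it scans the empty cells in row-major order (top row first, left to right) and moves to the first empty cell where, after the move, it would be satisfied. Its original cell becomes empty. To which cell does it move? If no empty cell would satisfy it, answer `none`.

Vacating (3,2). Empty cells in order:
  (0,0): 2/2 same-type → satisfied — stop here.

(0,0)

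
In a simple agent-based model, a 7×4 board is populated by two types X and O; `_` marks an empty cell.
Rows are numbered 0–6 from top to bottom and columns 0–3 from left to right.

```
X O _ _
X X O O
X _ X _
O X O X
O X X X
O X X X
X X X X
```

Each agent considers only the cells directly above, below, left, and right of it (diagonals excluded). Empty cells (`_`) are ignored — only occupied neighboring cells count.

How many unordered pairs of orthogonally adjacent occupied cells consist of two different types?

Scan each occupied cell's neighbors to the right and below so each pair is counted once.
Row 0: X(0,0)–O(0,1)≠ X(0,0)–X(1,0)= O(0,1)–X(1,1)≠  → 2/3 unlike.
Row 1: X(1,0)–X(1,1)= X(1,0)–X(2,0)= X(1,1)–O(1,2)≠ O(1,2)–O(1,3)= O(1,2)–X(2,2)≠  → 2/5 unlike.
Row 2: X(2,0)–O(3,0)≠ X(2,2)–O(3,2)≠  → 2/2 unlike.
Row 3: O(3,0)–X(3,1)≠ O(3,0)–O(4,0)= X(3,1)–O(3,2)≠ X(3,1)–X(4,1)= O(3,2)–X(3,3)≠ O(3,2)–X(4,2)≠ X(3,3)–X(4,3)=  → 4/7 unlike.
Row 4: O(4,0)–X(4,1)≠ O(4,0)–O(5,0)= X(4,1)–X(4,2)= X(4,1)–X(5,1)= X(4,2)–X(4,3)= X(4,2)–X(5,2)= X(4,3)–X(5,3)=  → 1/7 unlike.
Row 5: O(5,0)–X(5,1)≠ O(5,0)–X(6,0)≠ X(5,1)–X(5,2)= X(5,1)–X(6,1)= X(5,2)–X(5,3)= X(5,2)–X(6,2)= X(5,3)–X(6,3)=  → 2/7 unlike.
Row 6: X(6,0)–X(6,1)= X(6,1)–X(6,2)= X(6,2)–X(6,3)=  → 0/3 unlike.
Total adjacent occupied pairs: 34; unlike-type pairs: 13.

13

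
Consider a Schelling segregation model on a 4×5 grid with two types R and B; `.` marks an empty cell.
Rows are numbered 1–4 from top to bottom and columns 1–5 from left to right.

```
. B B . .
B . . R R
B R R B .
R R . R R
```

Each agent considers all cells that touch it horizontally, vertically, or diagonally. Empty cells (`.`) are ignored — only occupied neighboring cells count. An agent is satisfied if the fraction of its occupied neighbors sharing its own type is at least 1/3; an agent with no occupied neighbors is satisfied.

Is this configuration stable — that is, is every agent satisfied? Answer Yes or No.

Row 1: (1,2)B 2/2 ok · (1,3)B 1/2 ok
Row 2: (2,1)B 2/3 ok · (2,4)R 2/4 ok · (2,5)R 1/2 ok
Row 3: (3,1)B 1/4 unhappy · (3,2)R 3/5 ok · (3,3)R 4/5 ok · (3,4)B 0/5 unhappy
Row 4: (4,1)R 2/3 ok · (4,2)R 3/4 ok · (4,4)R 2/3 ok · (4,5)R 1/2 ok
For instance (3,1) has only 1/4 same-type neighbors, below 1/3.

No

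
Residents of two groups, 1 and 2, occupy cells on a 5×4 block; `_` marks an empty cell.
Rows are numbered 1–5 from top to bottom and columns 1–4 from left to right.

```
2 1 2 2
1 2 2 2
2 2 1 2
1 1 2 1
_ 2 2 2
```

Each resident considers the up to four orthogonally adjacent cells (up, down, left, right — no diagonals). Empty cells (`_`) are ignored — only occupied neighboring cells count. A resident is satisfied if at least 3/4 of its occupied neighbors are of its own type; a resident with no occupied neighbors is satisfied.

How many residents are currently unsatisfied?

Row 1: (1,1)2 0/2 unhappy · (1,2)1 0/3 unhappy · (1,3)2 2/3 unhappy · (1,4)2 2/2 ok
Row 2: (2,1)1 0/3 unhappy · (2,2)2 2/4 unhappy · (2,3)2 3/4 ok · (2,4)2 3/3 ok
Row 3: (3,1)2 1/3 unhappy · (3,2)2 2/4 unhappy · (3,3)1 0/4 unhappy · (3,4)2 1/3 unhappy
Row 4: (4,1)1 1/2 unhappy · (4,2)1 1/4 unhappy · (4,3)2 1/4 unhappy · (4,4)1 0/3 unhappy
Row 5: (5,2)2 1/2 unhappy · (5,3)2 3/3 ok · (5,4)2 1/2 unhappy
Unsatisfied: (1,1), (1,2), (1,3), (2,1), (2,2), (3,1), (3,2), (3,3), (3,4), (4,1), (4,2), (4,3), (4,4), (5,2), (5,4) — 15 in total.

15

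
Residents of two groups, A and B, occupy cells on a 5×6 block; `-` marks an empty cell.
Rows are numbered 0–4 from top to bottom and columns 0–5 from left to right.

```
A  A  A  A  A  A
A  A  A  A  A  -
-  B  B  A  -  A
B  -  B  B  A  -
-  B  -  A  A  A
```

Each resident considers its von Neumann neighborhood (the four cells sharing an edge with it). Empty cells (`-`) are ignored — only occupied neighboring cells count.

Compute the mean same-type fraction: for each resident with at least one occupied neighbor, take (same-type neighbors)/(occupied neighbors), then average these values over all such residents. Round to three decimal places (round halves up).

Row 0: (0,0)A 2/2 · (0,1)A 3/3 · (0,2)A 3/3 · (0,3)A 3/3 · (0,4)A 3/3 · (0,5)A 1/1
Row 1: (1,0)A 2/2 · (1,1)A 3/4 · (1,2)A 3/4 · (1,3)A 4/4 · (1,4)A 2/2
Row 2: (2,1)B 1/2 · (2,2)B 2/4 · (2,3)A 1/3 · (2,5)A — no occupied neighbors
Row 3: (3,0)B — no occupied neighbors · (3,2)B 2/2 · (3,3)B 1/4 · (3,4)A 1/2
Row 4: (4,1)B — no occupied neighbors · (4,3)A 1/2 · (4,4)A 3/3 · (4,5)A 1/1
Sum over 20 residents: 2/2 + 3/3 + 3/3 + 3/3 + 3/3 + 1/1 + 2/2 + 3/4 + 3/4 + 4/4 + 2/2 + 1/2 + 2/4 + 1/3 + 2/2 + 1/4 + 1/2 + 1/2 + 3/3 + 1/1 = 193/12; mean = 193/12 ÷ 20 = 193/240 = 0.804166… → 0.804.

0.804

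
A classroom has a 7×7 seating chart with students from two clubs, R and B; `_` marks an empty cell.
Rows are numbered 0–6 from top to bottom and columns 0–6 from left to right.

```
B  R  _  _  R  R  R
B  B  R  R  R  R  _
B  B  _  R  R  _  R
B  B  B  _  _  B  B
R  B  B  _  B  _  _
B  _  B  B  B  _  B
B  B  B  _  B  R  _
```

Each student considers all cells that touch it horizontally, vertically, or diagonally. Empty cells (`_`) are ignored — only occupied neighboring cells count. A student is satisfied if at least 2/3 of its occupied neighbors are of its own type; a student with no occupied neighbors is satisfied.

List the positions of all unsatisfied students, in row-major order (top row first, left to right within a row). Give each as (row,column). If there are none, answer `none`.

(0,1), (1,2), (2,6), (3,5), (3,6), (4,0), (5,6), (6,5)

Row 0: (0,0)B 2/3 ok · (0,1)R 1/4 unhappy · (0,4)R 4/4 ok · (0,5)R 4/4 ok · (0,6)R 2/2 ok
Row 1: (1,0)B 4/5 ok · (1,1)B 4/6 ok · (1,2)R 3/5 unhappy · (1,3)R 5/5 ok · (1,4)R 6/6 ok · (1,5)R 6/6 ok
Row 2: (2,0)B 5/5 ok · (2,1)B 6/7 ok · (2,3)R 4/5 ok · (2,4)R 4/5 ok · (2,6)R 1/3 unhappy
Row 3: (3,0)B 4/5 ok · (3,1)B 6/7 ok · (3,2)B 4/5 ok · (3,5)B 2/4 unhappy · (3,6)B 1/2 unhappy
Row 4: (4,0)R 0/4 unhappy · (4,1)B 6/7 ok · (4,2)B 5/5 ok · (4,4)B 3/3 ok
Row 5: (5,0)B 3/4 ok · (5,2)B 5/5 ok · (5,3)B 6/6 ok · (5,4)B 3/4 ok · (5,6)B 0/1 unhappy
Row 6: (6,0)B 2/2 ok · (6,1)B 4/4 ok · (6,2)B 3/3 ok · (6,4)B 2/3 ok · (6,5)R 0/3 unhappy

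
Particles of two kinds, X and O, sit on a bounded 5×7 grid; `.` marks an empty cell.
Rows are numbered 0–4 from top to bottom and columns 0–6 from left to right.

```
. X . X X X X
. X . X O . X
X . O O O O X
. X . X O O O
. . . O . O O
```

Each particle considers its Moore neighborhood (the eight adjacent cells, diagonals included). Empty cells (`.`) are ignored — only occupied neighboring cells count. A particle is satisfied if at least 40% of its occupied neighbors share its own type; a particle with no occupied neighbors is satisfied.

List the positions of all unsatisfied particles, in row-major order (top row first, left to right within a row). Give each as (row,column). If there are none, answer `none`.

Row 0: (0,1)X 1/1 ok · (0,3)X 2/3 ok · (0,4)X 3/4 ok · (0,5)X 3/4 ok · (0,6)X 2/2 ok
Row 1: (1,1)X 2/3 ok · (1,3)X 2/6 unhappy · (1,4)O 3/7 ok · (1,6)X 3/4 ok
Row 2: (2,0)X 2/2 ok · (2,2)O 1/5 unhappy · (2,3)O 4/6 ok · (2,4)O 5/7 ok · (2,5)O 5/7 ok · (2,6)X 1/4 unhappy
Row 3: (3,1)X 1/2 ok · (3,3)X 0/5 unhappy · (3,4)O 6/7 ok · (3,5)O 6/7 ok · (3,6)O 4/5 ok
Row 4: (4,3)O 1/2 ok · (4,5)O 4/4 ok · (4,6)O 3/3 ok

(1,3), (2,2), (2,6), (3,3)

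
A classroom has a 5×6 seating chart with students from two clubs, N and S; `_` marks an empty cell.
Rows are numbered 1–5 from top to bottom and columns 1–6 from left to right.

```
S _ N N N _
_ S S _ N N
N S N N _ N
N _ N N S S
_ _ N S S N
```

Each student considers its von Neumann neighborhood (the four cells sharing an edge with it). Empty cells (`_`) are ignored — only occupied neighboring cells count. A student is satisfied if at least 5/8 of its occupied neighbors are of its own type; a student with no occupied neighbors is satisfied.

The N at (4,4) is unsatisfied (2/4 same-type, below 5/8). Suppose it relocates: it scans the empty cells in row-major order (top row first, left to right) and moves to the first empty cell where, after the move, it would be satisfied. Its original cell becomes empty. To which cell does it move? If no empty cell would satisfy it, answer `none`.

Vacating (4,4). Empty cells in order:
  (1,2): 1/3 same-type → still unsatisfied.
  (1,6): 2/2 same-type → satisfied — stop here.

(1,6)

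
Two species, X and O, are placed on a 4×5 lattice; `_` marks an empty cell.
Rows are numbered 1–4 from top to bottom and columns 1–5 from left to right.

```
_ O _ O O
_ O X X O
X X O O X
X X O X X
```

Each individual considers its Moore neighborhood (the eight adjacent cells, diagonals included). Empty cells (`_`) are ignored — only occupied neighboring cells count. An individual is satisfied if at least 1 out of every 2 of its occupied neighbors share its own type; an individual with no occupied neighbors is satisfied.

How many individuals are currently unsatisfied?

(1,2)O 1/2 ok
(1,4)O 2/4 ok
(1,5)O 2/3 ok
(2,2)O 2/5 unhappy
(2,3)X 2/7 unhappy
(2,4)X 2/7 unhappy
(2,5)O 3/5 ok
(3,1)X 3/4 ok
(3,2)X 4/7 ok
(3,3)O 3/8 unhappy
(3,4)O 3/8 unhappy
(3,5)X 3/5 ok
(4,1)X 3/3 ok
(4,2)X 3/5 ok
(4,3)O 2/5 unhappy
(4,4)X 2/5 unhappy
(4,5)X 2/3 ok
Unsatisfied: (2,2), (2,3), (2,4), (3,3), (3,4), (4,3), (4,4) — 7 in total.

7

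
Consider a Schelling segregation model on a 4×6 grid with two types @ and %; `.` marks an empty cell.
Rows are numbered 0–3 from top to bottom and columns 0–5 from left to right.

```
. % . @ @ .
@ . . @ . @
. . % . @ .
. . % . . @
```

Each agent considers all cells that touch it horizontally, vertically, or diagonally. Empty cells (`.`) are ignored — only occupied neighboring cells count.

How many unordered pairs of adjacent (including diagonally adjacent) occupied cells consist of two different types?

Scan each occupied cell's neighbors to the right and below (and the two forward diagonals) so each pair is counted once.
From row 0: 1 unlike of 5 pairs (running 1/5).
From row 1: 1 unlike of 3 pairs (running 2/8).
From row 2: 0 unlike of 2 pairs (running 2/10).
Total adjacent occupied pairs: 10; unlike-type pairs: 2.

2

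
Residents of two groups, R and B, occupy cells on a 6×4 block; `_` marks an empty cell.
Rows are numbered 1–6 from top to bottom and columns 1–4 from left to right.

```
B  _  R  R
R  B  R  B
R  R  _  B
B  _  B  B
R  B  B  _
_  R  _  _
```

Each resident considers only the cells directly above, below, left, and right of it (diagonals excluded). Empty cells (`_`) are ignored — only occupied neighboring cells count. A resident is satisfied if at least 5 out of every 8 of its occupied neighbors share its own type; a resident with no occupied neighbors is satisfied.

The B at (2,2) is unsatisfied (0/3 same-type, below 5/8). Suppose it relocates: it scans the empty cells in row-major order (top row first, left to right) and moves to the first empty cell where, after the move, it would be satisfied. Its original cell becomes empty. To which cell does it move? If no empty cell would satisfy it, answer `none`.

Vacating (2,2). Empty cells in order:
  (1,2): 1/2 same-type → still unsatisfied.
  (3,3): 2/4 same-type → still unsatisfied.
  (4,2): 3/4 same-type → satisfied — stop here.

(4,2)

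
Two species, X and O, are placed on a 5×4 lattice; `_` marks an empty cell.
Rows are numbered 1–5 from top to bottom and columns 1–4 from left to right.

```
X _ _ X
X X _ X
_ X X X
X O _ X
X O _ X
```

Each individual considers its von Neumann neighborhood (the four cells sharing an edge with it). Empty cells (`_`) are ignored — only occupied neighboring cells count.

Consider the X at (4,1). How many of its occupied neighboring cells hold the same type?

1

Occupied neighbors of (4,1): (5,1)=X, (4,2)=O.
Same type (X): 1 of 2.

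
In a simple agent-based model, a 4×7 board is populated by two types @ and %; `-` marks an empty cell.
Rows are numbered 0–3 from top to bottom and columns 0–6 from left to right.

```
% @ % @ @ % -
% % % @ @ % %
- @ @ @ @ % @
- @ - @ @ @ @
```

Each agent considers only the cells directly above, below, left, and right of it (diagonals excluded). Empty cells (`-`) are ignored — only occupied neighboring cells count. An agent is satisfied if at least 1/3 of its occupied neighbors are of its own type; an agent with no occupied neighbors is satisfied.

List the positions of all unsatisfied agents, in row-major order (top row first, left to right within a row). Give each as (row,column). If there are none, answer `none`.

(0,0)% 1/2 ✓
(0,1)@ 0/3 ✗
(0,2)% 1/3 ✓
(0,3)@ 2/3 ✓
(0,4)@ 2/3 ✓
(0,5)% 1/2 ✓
(1,0)% 2/2 ✓
(1,1)% 2/4 ✓
(1,2)% 2/4 ✓
(1,3)@ 3/4 ✓
(1,4)@ 3/4 ✓
(1,5)% 3/4 ✓
(1,6)% 1/2 ✓
(2,1)@ 2/3 ✓
(2,2)@ 2/3 ✓
(2,3)@ 4/4 ✓
(2,4)@ 3/4 ✓
(2,5)% 1/4 ✗
(2,6)@ 1/3 ✓
(3,1)@ 1/1 ✓
(3,3)@ 2/2 ✓
(3,4)@ 3/3 ✓
(3,5)@ 2/3 ✓
(3,6)@ 2/2 ✓

(0,1), (2,5)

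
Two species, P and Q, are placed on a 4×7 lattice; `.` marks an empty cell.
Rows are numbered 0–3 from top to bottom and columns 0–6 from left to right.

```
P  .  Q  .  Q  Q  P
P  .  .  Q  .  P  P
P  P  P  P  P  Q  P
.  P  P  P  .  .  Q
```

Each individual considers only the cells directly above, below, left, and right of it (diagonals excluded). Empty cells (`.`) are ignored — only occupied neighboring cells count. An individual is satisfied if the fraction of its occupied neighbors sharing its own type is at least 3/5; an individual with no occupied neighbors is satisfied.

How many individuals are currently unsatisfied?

8

Row 0: (0,0)P 1/1 satisfied · (0,2)Q 0/0 satisfied · (0,4)Q 1/1 satisfied · (0,5)Q 1/3 not · (0,6)P 1/2 not
Row 1: (1,0)P 2/2 satisfied · (1,3)Q 0/1 not · (1,5)P 1/3 not · (1,6)P 3/3 satisfied
Row 2: (2,0)P 2/2 satisfied · (2,1)P 3/3 satisfied · (2,2)P 3/3 satisfied · (2,3)P 3/4 satisfied · (2,4)P 1/2 not · (2,5)Q 0/3 not · (2,6)P 1/3 not
Row 3: (3,1)P 2/2 satisfied · (3,2)P 3/3 satisfied · (3,3)P 2/2 satisfied · (3,6)Q 0/1 not
Unsatisfied: (0,5), (0,6), (1,3), (1,5), (2,4), (2,5), (2,6), (3,6) — 8 in total.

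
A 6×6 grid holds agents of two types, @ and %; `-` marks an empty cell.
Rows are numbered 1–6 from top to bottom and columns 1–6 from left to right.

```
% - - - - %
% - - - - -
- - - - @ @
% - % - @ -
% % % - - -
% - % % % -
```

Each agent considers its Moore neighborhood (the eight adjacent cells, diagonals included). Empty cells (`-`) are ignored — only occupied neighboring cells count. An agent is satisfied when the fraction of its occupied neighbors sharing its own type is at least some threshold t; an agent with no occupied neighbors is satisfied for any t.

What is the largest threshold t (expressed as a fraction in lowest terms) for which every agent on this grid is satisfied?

1/1

Row 1: (1,1)% 1/1 · (1,6)% — no occupied neighbors
Row 2: (2,1)% 1/1
Row 3: (3,5)@ 2/2 · (3,6)@ 2/2
Row 4: (4,1)% 2/2 · (4,3)% 2/2 · (4,5)@ 2/2
Row 5: (5,1)% 3/3 · (5,2)% 6/6 · (5,3)% 4/4
Row 6: (6,1)% 2/2 · (6,3)% 3/3 · (6,4)% 3/3 · (6,5)% 1/1
The smallest same-type fraction is 1/1 at (1,1), which reduces to 1/1. Any threshold above that leaves this agent unsatisfied.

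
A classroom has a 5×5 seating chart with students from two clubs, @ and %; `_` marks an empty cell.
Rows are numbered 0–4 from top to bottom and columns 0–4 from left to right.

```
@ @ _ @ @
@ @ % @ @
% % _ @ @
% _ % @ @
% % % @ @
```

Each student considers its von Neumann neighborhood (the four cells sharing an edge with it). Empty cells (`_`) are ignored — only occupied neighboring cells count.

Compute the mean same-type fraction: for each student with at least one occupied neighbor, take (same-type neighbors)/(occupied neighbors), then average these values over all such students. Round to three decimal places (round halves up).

0.803

(0,0)@ 2/2
(0,1)@ 2/2
(0,3)@ 2/2
(0,4)@ 2/2
(1,0)@ 2/3
(1,1)@ 2/4
(1,2)% 0/2
(1,3)@ 3/4
(1,4)@ 3/3
(2,0)% 2/3
(2,1)% 1/2
(2,3)@ 3/3
(2,4)@ 3/3
(3,0)% 2/2
(3,2)% 1/2
(3,3)@ 3/4
(3,4)@ 3/3
(4,0)% 2/2
(4,1)% 2/2
(4,2)% 2/3
(4,3)@ 2/3
(4,4)@ 2/2
Sum over 22 students: 2/2 + 2/2 + 2/2 + 2/2 + 2/3 + 2/4 + 0/2 + 3/4 + 3/3 + 2/3 + 1/2 + 3/3 + 3/3 + 2/2 + 1/2 + 3/4 + 3/3 + 2/2 + 2/2 + 2/3 + 2/3 + 2/2 = 53/3; mean = 53/3 ÷ 22 = 53/66 = 0.803030… → 0.803.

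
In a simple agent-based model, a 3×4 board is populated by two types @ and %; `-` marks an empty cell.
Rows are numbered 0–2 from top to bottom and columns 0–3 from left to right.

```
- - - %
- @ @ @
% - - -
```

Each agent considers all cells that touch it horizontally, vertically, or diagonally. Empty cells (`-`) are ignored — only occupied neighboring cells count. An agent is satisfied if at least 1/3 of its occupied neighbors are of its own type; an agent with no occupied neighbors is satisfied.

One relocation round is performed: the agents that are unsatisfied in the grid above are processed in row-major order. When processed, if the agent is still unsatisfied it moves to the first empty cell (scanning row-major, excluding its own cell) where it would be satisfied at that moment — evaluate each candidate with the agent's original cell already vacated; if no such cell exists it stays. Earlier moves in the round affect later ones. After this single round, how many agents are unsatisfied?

0

Initially unsatisfied (in order): (0,3), (2,0).
  (0,3) → (1,0).
  (2,0): now satisfied by earlier moves; stays.
Resulting grid:
- - - -
% @ @ @
% - - -
All satisfied now.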